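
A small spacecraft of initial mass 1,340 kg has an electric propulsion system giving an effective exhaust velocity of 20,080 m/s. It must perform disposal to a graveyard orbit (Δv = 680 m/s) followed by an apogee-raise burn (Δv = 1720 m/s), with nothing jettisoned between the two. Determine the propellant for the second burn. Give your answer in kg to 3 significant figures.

After the first burn: m = 1340 × exp(−680/20080.0) = 1340 × 0.96670 = 1,295.38 kg.
After the second burn: m = 1,295.38 × exp(−1720/20080.0) = 1,295.38 × 0.91791 = 1,189.04 kg.
Second-burn propellant = 1,295.38 − 1,189.04 = 106.34 kg.

propellant for the second burn ≈ 106 kg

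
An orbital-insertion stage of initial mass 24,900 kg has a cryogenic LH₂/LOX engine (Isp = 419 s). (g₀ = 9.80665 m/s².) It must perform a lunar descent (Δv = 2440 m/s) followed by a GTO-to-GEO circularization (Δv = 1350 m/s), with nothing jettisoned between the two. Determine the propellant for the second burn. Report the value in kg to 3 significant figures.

propellant for the second burn ≈ 3850 kg

v_e = Isp · g₀ = 419 × 9.80665 = 4109.0 m/s.
After the first burn: m = 24900 × exp(−2440/4109.0) = 24900 × 0.55221 = 13,750 kg.
After the second burn: m = 13,750 × exp(−1350/4109.0) = 13,750 × 0.71997 = 9,899.59 kg.
Second-burn propellant = 13,750 − 9,899.59 = 3,850.41 kg.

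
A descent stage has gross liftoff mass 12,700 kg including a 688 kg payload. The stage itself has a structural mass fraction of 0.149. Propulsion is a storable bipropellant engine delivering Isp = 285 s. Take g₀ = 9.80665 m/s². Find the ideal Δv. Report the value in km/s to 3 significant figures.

Stage wet mass = m₀ − payload = 12,700 − 688 = 12,012 kg.
Stage dry mass = ε × stage wet mass = 0.149 × 12,012 = 1,789.79 kg.
Burnout mass m_f = stage dry + payload = 1,789.79 + 688 = 2,477.79 kg.
v_e = Isp · g₀ = 285 × 9.80665 = 2794.9 m/s.
Δv = v_e · ln(12,700/2,477.79) = 2794.9 × ln(5.126) = 2794.9 × 1.6342 ≈ 4568 m/s.

Δv ≈ 4.57 km/s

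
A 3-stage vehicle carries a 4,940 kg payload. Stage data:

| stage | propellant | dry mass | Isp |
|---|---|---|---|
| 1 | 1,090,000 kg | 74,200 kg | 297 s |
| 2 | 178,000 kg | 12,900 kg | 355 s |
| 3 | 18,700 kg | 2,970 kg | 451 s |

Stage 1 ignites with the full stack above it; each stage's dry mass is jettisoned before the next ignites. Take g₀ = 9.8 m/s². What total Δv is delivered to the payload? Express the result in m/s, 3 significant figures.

Ignition mass of stage 1 = 1,090,000+74,200 + 178,000+12,900 + 18,700+2,970 + 4,940 = 1,381,710 kg.
Stage 1: m₀ = 1,381,710 kg, m_f = 1,381,710 − 1,090,000 = 291,710 kg; Δv = 297×9.8×ln(4.737) = 2910.6×1.5553 ≈ 4527 m/s.
Stage 2: m₀ = 217,510 kg, m_f = 217,510 − 178,000 = 39,510 kg; Δv = 355×9.8×ln(5.505) = 3479.0×1.7057 ≈ 5934 m/s.
Stage 3: m₀ = 26,610 kg, m_f = 26,610 − 18,700 = 7,910 kg; Δv = 451×9.8×ln(3.364) = 4419.8×1.2132 ≈ 5362 m/s.
Total Δv = 4527 + 5934 + 5362 = 15823 m/s.

Δv ≈ 15800 m/s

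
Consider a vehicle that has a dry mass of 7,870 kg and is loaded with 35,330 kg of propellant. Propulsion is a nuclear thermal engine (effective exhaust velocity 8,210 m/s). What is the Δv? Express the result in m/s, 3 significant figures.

Δv ≈ 14000 m/s

m₀ = m_dry + m_prop = 7,870 + 35,330 = 43,200 kg.
By the Tsiolkovsky rocket equation, Δv = v_e · ln(m₀/m_f) = 8210.0 × ln(5.489) = 8210.0 × 1.7028 ≈ 13979.8 m/s.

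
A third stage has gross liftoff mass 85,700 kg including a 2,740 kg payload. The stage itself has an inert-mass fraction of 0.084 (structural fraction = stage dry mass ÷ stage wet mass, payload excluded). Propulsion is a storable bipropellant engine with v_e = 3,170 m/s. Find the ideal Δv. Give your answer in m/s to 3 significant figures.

Δv ≈ 6900 m/s

Stage wet mass = m₀ − payload = 85,700 − 2,740 = 82,960 kg.
Stage dry mass = ε × stage wet mass = 0.084 × 82,960 = 6,968.64 kg.
Burnout mass m_f = stage dry + payload = 6,968.64 + 2,740 = 9,708.64 kg.
Rocket equation: Δv = v_e · ln(85,700/9,708.64) = 3170.0 × ln(8.827) = 3170.0 × 2.1778 ≈ 6904 m/s.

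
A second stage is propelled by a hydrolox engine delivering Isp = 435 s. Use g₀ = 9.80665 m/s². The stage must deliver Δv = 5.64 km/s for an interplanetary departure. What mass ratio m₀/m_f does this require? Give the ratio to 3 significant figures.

v_e = Isp · g₀ = 435 × 9.80665 = 4265.9 m/s.
m₀/m_f = exp(Δv / v_e) = exp(5640 / 4265.9) = exp(1.3221) = 3.7513.

mass ratio ≈ 3.75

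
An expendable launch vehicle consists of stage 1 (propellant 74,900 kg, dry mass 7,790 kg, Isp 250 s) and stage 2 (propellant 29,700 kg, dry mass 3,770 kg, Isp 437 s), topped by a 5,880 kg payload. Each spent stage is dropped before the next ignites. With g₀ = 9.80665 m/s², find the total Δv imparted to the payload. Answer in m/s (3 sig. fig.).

Ignition mass of stage 1 = 74,900+7,790 + 29,700+3,770 + 5,880 = 122,040 kg.
Stage 1: m₀ = 122,040 kg, m_f = 122,040 − 74,900 = 47,140 kg; Δv = 250×9.80665×ln(2.589) = 2451.7×0.9512 ≈ 2332 m/s.
Stage 2: m₀ = 39,350 kg, m_f = 39,350 − 29,700 = 9,650 kg; Δv = 437×9.80665×ln(4.078) = 4285.5×1.4055 ≈ 6023 m/s.
Total Δv = 2332 + 6023 = 8355 m/s.

Δv ≈ 8360 m/s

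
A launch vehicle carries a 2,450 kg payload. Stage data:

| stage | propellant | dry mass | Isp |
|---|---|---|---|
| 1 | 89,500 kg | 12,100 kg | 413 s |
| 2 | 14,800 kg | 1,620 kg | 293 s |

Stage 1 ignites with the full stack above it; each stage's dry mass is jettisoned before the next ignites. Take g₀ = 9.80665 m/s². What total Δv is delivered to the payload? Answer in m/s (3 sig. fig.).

Δv ≈ 9910 m/s

Ignition mass of stage 1 = 89,500+12,100 + 14,800+1,620 + 2,450 = 120,470 kg.
Stage 1: m₀ = 120,470 kg, m_f = 120,470 − 89,500 = 30,970 kg; Δv = 413×9.80665×ln(3.89) = 4050.1×1.3584 ≈ 5502 m/s.
Stage 2: m₀ = 18,870 kg, m_f = 18,870 − 14,800 = 4,070 kg; Δv = 293×9.80665×ln(4.636) = 2873.3×1.5339 ≈ 4408 m/s.
Total Δv = 5502 + 4408 = 9910 m/s.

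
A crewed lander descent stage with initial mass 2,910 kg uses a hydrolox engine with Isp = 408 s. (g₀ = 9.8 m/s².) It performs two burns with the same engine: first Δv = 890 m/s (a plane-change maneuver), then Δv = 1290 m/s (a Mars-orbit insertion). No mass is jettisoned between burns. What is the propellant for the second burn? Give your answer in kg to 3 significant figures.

propellant for the second burn ≈ 642 kg

v_e = Isp · g₀ = 408 × 9.8 = 3998.4 m/s.
After the first burn: m = 2910 × exp(−890/3998.4) = 2910 × 0.80044 = 2,329.28 kg.
After the second burn: m = 2,329.28 × exp(−1290/3998.4) = 2,329.28 × 0.72424 = 1,686.96 kg.
Second-burn propellant = 2,329.28 − 1,686.96 = 642.32 kg.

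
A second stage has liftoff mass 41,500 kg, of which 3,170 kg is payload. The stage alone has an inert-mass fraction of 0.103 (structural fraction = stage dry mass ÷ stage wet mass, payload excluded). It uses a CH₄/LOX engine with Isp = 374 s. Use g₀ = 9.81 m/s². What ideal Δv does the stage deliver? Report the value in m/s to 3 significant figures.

Stage wet mass = m₀ − payload = 41,500 − 3,170 = 38,330 kg.
Stage dry mass = ε × stage wet mass = 0.103 × 38,330 = 3,947.99 kg.
Burnout mass m_f = stage dry + payload = 3,947.99 + 3,170 = 7,117.99 kg.
v_e = Isp · g₀ = 374 × 9.81 = 3668.9 m/s.
Rocket equation: Δv = v_e · ln(41,500/7,117.99) = 3668.9 × ln(5.83) = 3668.9 × 1.7631 ≈ 6469 m/s.

Δv ≈ 6470 m/s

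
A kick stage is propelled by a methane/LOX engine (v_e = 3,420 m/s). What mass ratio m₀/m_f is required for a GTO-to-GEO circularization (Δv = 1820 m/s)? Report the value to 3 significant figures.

mass ratio ≈ 1.70

Using Δv = v_e ln(m₀/m_f): m₀/m_f = exp(Δv / v_e) = exp(1820 / 3420.0) = exp(0.5322) = 1.7026.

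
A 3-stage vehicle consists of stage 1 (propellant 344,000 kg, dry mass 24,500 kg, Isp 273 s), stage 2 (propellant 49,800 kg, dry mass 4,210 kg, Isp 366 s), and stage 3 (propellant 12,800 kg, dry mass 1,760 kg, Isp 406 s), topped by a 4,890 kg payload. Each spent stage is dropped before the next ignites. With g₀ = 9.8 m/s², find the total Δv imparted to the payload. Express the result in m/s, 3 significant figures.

Δv ≈ 12400 m/s

Ignition mass of stage 1 = 344,000+24,500 + 49,800+4,210 + 12,800+1,760 + 4,890 = 441,960 kg.
Stage 1: m₀ = 441,960 kg, m_f = 441,960 − 344,000 = 97,960 kg; Δv = 273×9.8×ln(4.512) = 2675.4×1.5067 ≈ 4031 m/s.
Stage 2: m₀ = 73,460 kg, m_f = 73,460 − 49,800 = 23,660 kg; Δv = 366×9.8×ln(3.105) = 3586.8×1.1330 ≈ 4064 m/s.
Stage 3: m₀ = 19,450 kg, m_f = 19,450 − 12,800 = 6,650 kg; Δv = 406×9.8×ln(2.925) = 3978.8×1.0732 ≈ 4270 m/s.
Total Δv = 4031 + 4064 + 4270 = 12365 m/s.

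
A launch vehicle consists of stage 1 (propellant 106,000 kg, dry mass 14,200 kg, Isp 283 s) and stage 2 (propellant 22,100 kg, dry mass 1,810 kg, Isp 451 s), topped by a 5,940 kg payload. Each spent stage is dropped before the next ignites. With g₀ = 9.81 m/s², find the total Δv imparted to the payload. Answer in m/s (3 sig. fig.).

Ignition mass of stage 1 = 106,000+14,200 + 22,100+1,810 + 5,940 = 150,050 kg.
Stage 1: m₀ = 150,050 kg, m_f = 150,050 − 106,000 = 44,050 kg; Δv = 283×9.81×ln(3.406) = 2776.2×1.2256 ≈ 3403 m/s.
Stage 2: m₀ = 29,850 kg, m_f = 29,850 − 22,100 = 7,750 kg; Δv = 451×9.81×ln(3.852) = 4424.3×1.3485 ≈ 5966 m/s.
Total Δv = 3403 + 5966 = 9369 m/s.

Δv ≈ 9370 m/s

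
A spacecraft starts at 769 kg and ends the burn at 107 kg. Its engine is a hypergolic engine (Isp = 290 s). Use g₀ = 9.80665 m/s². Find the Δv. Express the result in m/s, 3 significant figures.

Δv ≈ 5610 m/s

v_e = Isp · g₀ = 290 × 9.80665 = 2843.9 m/s.
Δv = v_e · ln(m₀/m_f) = 2843.9 × ln(7.187) = 2843.9 × 1.9723 ≈ 5609.0 m/s.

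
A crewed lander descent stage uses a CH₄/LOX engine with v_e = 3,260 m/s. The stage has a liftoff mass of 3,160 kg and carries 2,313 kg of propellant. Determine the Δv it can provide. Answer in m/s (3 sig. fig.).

m_f = m₀ − m_prop = 3,160 − 2,313 = 847 kg.
Δv = v_e · ln(m₀/m_f) = 3260.0 × ln(3.731) = 3260.0 × 1.3166 ≈ 4292.2 m/s.

Δv ≈ 4290 m/s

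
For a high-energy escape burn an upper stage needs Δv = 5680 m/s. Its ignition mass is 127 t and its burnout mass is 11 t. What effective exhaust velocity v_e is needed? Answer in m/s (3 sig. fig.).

ln(m₀/m_f) = ln(127000/11000) = ln(11.55) = 2.4463.
Rocket equation: v_e = Δv / ln(m₀/m_f) = 5680 / 2.4463 = 2321.9 m/s.

v_e ≈ 2320 m/s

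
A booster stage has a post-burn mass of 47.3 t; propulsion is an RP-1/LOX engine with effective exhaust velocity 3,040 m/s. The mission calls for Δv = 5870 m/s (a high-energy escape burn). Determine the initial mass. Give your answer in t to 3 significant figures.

By the Tsiolkovsky rocket equation, m₀/m_f = exp(Δv / v_e) = exp(5870 / 3040.0) = exp(1.9309) = 6.8959.
m₀ = m_f × 6.8959 = 47.3 × 6.8959 = 326.176 t.

initial mass ≈ 326 t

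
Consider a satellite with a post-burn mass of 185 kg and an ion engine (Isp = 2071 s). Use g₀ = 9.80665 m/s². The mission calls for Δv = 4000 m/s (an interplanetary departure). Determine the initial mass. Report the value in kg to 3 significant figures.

initial mass ≈ 225 kg

v_e = Isp · g₀ = 2071 × 9.80665 = 20309.6 m/s.
m₀/m_f = exp(Δv / v_e) = exp(4000 / 20309.6) = exp(0.1970) = 1.2177.
m₀ = m_f × 1.2177 = 185 × 1.2177 = 225.275 kg.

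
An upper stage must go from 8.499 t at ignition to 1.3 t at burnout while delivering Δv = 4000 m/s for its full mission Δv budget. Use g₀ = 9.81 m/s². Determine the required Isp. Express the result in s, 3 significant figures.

Isp ≈ 217 s

ln(m₀/m_f) = ln(8499/1300) = ln(6.538) = 1.8776.
v_e = Δv / ln(m₀/m_f) = 4000 / 1.8776 = 2130.4 m/s.
Isp = v_e / g₀ = 2130.4 / 9.81 = 217.2 s.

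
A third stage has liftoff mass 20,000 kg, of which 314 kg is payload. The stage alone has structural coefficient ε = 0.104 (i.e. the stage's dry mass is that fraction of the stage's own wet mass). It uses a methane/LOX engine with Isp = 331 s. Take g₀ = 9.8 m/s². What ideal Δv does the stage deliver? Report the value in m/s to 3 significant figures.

Stage wet mass = m₀ − payload = 20,000 − 314 = 19,686 kg.
Stage dry mass = ε × stage wet mass = 0.104 × 19,686 = 2,047.34 kg.
Burnout mass m_f = stage dry + payload = 2,047.34 + 314 = 2,361.34 kg.
v_e = Isp · g₀ = 331 × 9.8 = 3243.8 m/s.
Rocket equation: Δv = v_e · ln(20,000/2,361.34) = 3243.8 × ln(8.47) = 3243.8 × 2.1365 ≈ 6930 m/s.

Δv ≈ 6930 m/s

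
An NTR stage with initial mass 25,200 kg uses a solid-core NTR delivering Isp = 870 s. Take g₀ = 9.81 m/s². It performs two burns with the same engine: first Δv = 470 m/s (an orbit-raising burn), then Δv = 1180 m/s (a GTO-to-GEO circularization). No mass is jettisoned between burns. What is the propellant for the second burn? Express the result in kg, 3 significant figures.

propellant for the second burn ≈ 3080 kg

v_e = Isp · g₀ = 870 × 9.81 = 8534.7 m/s.
After the first burn: m = 25200 × exp(−470/8534.7) = 25200 × 0.94642 = 23,849.8 kg.
After the second burn: m = 23,849.8 × exp(−1180/8534.7) = 23,849.8 × 0.87087 = 20,770.1 kg.
Second-burn propellant = 23,849.8 − 20,770.1 = 3,079.7 kg.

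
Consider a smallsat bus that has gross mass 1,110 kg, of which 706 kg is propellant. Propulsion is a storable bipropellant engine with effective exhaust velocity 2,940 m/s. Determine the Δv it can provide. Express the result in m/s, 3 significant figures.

m_f = m₀ − m_prop = 1,110 − 706 = 404 kg.
By the Tsiolkovsky rocket equation, Δv = v_e · ln(m₀/m_f) = 2940.0 × ln(2.748) = 2940.0 × 1.0107 ≈ 2971.5 m/s.

Δv ≈ 2970 m/s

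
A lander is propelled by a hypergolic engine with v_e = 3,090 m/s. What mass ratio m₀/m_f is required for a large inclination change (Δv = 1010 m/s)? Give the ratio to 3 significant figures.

mass ratio ≈ 1.39

m₀/m_f = exp(Δv / v_e) = exp(1010 / 3090.0) = exp(0.3269) = 1.3866.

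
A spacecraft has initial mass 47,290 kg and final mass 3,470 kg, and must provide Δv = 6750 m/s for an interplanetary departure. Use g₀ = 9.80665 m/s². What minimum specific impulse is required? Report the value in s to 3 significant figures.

ln(m₀/m_f) = ln(47290/3470) = ln(13.63) = 2.6121.
Rocket equation: v_e = Δv / ln(m₀/m_f) = 6750 / 2.6121 = 2584.1 m/s.
Isp = v_e / g₀ = 2584.1 / 9.80665 = 263.5 s.

Isp ≈ 264 s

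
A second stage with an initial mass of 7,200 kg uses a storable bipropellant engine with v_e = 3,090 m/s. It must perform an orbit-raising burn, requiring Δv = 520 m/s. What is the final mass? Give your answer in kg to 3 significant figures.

Rocket equation: m₀/m_f = exp(Δv / v_e) = exp(520 / 3090.0) = exp(0.1683) = 1.1833.
m_f = m₀ / 1.1833 = 7,200 / 1.1833 = 6,084.68 kg.

final mass ≈ 6080 kg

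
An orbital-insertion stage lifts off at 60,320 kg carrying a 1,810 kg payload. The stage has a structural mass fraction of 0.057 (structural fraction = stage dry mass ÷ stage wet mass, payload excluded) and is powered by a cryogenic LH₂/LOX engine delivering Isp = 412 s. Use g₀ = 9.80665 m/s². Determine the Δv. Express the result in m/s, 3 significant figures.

Stage wet mass = m₀ − payload = 60,320 − 1,810 = 58,510 kg.
Stage dry mass = ε × stage wet mass = 0.057 × 58,510 = 3,335.07 kg.
Burnout mass m_f = stage dry + payload = 3,335.07 + 1,810 = 5,145.07 kg.
v_e = Isp · g₀ = 412 × 9.80665 = 4040.3 m/s.
Δv = v_e · ln(60,320/5,145.07) = 4040.3 × ln(11.72) = 4040.3 × 2.4616 ≈ 9946 m/s.

Δv ≈ 9950 m/s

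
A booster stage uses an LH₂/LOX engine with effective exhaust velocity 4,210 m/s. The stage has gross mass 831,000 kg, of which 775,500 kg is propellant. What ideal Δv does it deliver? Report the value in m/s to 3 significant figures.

Δv ≈ 11400 m/s

m_f = m₀ − m_prop = 831,000 − 775,500 = 55,500 kg.
By the Tsiolkovsky rocket equation, Δv = v_e · ln(m₀/m_f) = 4210.0 × ln(14.97) = 4210.0 × 2.7062 ≈ 11393.3 m/s.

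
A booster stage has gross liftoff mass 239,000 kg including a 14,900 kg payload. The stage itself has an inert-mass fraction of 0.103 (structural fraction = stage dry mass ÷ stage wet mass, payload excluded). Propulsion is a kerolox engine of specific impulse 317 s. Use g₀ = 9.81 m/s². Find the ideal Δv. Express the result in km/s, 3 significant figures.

Δv ≈ 5.72 km/s

Stage wet mass = m₀ − payload = 239,000 − 14,900 = 224,100 kg.
Stage dry mass = ε × stage wet mass = 0.103 × 224,100 = 23,082.3 kg.
Burnout mass m_f = stage dry + payload = 23,082.3 + 14,900 = 37,982.3 kg.
v_e = Isp · g₀ = 317 × 9.81 = 3109.8 m/s.
Δv = v_e · ln(239,000/37,982.3) = 3109.8 × ln(6.292) = 3109.8 × 1.8393 ≈ 5720 m/s.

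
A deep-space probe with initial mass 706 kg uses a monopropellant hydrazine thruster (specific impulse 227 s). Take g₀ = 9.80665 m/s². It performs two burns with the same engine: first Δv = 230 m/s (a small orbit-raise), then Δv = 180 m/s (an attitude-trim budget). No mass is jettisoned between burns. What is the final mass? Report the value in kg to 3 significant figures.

final mass ≈ 587 kg

v_e = Isp · g₀ = 227 × 9.80665 = 2226.1 m/s.
After the first burn: m = 706 × exp(−230/2226.1) = 706 × 0.90184 = 636.699 kg.
After the second burn: m = 636.699 × exp(−180/2226.1) = 636.699 × 0.92232 = 587.24 kg.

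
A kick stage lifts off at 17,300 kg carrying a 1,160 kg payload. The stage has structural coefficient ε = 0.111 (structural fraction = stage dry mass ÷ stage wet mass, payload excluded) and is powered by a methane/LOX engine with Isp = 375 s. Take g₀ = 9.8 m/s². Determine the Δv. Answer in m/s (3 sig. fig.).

Stage wet mass = m₀ − payload = 17,300 − 1,160 = 16,140 kg.
Stage dry mass = ε × stage wet mass = 0.111 × 16,140 = 1,791.54 kg.
Burnout mass m_f = stage dry + payload = 1,791.54 + 1,160 = 2,951.54 kg.
v_e = Isp · g₀ = 375 × 9.8 = 3675.0 m/s.
Δv = v_e · ln(17,300/2,951.54) = 3675.0 × ln(5.861) = 3675.0 × 1.7684 ≈ 6499 m/s.

Δv ≈ 6500 m/s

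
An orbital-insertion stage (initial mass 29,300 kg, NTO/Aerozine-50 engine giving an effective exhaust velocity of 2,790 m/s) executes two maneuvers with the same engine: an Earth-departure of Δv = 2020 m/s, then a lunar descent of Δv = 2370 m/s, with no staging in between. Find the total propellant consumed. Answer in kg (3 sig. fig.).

total propellant consumed ≈ 23200 kg

After the first burn: m = 29300 × exp(−2020/2790.0) = 29300 × 0.48480 = 14,204.6 kg.
After the second burn: m = 14,204.6 × exp(−2370/2790.0) = 14,204.6 × 0.42764 = 6,074.46 kg.
Total propellant = m₀ − m_final = 29300 − 6,074.46 = 23,225.54 kg.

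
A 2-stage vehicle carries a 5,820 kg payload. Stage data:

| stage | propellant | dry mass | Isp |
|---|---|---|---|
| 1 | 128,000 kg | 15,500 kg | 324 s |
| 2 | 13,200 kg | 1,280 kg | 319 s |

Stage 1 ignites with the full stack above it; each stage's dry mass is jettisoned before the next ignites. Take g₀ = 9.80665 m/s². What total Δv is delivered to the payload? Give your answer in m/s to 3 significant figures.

Ignition mass of stage 1 = 128,000+15,500 + 13,200+1,280 + 5,820 = 163,800 kg.
Stage 1: m₀ = 163,800 kg, m_f = 163,800 − 128,000 = 35,800 kg; Δv = 324×9.80665×ln(4.575) = 3177.4×1.5207 ≈ 4832 m/s.
Stage 2: m₀ = 20,300 kg, m_f = 20,300 − 13,200 = 7,100 kg; Δv = 319×9.80665×ln(2.859) = 3128.3×1.0505 ≈ 3286 m/s.
Total Δv = 4832 + 3286 = 8118 m/s.

Δv ≈ 8120 m/s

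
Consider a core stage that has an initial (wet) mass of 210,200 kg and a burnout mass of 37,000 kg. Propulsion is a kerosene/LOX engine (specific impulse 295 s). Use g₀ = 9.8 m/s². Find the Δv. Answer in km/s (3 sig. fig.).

v_e = Isp · g₀ = 295 × 9.8 = 2891.0 m/s.
Δv = v_e · ln(m₀/m_f) = 2891.0 × ln(5.681) = 2891.0 × 1.7371 ≈ 5022.1 m/s.

Δv ≈ 5.02 km/s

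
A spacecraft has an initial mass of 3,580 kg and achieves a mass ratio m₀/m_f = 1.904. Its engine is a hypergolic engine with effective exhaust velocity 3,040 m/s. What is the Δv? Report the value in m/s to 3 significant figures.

From the ideal rocket equation, Δv = v_e · ln(1.904) = 3040.0 × 0.6440 ≈ 1957.6 m/s.

Δv ≈ 1960 m/s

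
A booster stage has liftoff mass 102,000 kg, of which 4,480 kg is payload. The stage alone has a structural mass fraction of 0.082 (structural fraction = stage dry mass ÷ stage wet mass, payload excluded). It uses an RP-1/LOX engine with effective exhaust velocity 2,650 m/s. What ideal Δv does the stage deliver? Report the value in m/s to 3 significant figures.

Δv ≈ 5570 m/s

Stage wet mass = m₀ − payload = 102,000 − 4,480 = 97,520 kg.
Stage dry mass = ε × stage wet mass = 0.082 × 97,520 = 7,996.64 kg.
Burnout mass m_f = stage dry + payload = 7,996.64 + 4,480 = 12,476.64 kg.
Using Δv = v_e ln(m₀/m_f): Δv = v_e · ln(102,000/12,476.64) = 2650.0 × ln(8.175) = 2650.0 × 2.1011 ≈ 5568 m/s.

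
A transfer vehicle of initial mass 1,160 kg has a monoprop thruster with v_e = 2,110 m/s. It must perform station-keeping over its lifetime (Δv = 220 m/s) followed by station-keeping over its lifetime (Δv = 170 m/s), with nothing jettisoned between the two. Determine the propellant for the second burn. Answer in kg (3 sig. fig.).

propellant for the second burn ≈ 80.9 kg

After the first burn: m = 1160 × exp(−220/2110.0) = 1160 × 0.90099 = 1,045.15 kg.
After the second burn: m = 1,045.15 × exp(−170/2110.0) = 1,045.15 × 0.92259 = 964.245 kg.
Second-burn propellant = 1,045.15 − 964.245 = 80.905 kg.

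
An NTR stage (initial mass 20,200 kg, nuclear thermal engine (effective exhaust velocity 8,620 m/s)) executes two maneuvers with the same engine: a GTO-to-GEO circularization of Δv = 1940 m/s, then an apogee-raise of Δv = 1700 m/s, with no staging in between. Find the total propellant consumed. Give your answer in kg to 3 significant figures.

After the first burn: m = 20200 × exp(−1940/8620.0) = 20200 × 0.79847 = 16,129.1 kg.
After the second burn: m = 16,129.1 × exp(−1700/8620.0) = 16,129.1 × 0.82101 = 13,242.2 kg.
Total propellant = m₀ − m_final = 20200 − 13,242.2 = 6,957.8 kg.

total propellant consumed ≈ 6960 kg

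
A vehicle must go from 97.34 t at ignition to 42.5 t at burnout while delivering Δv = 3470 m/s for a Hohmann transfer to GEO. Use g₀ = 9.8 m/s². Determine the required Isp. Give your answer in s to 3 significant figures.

Isp ≈ 427 s

ln(m₀/m_f) = ln(97340/42500) = ln(2.29) = 0.8287.
v_e = Δv / ln(m₀/m_f) = 3470 / 0.8287 = 4187.3 m/s.
Isp = v_e / g₀ = 4187.3 / 9.8 = 427.3 s.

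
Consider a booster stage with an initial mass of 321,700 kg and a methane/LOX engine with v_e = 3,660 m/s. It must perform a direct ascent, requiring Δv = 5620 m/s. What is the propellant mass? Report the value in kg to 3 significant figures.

propellant mass ≈ 252000 kg

m₀/m_f = exp(Δv / v_e) = exp(5620 / 3660.0) = exp(1.5355) = 4.6437.
m_f = 321,700 / 4.6437 = 69,276.7 kg, so propellant = m₀ − m_f = 321,700 − 69,276.7 = 252,423.3 kg.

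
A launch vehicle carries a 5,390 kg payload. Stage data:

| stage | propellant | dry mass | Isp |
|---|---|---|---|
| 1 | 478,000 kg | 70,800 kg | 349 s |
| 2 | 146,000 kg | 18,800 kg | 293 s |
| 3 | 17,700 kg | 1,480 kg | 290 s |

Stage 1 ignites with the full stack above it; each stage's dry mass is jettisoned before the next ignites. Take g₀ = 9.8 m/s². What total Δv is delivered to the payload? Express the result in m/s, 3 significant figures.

Ignition mass of stage 1 = 478,000+70,800 + 146,000+18,800 + 17,700+1,480 + 5,390 = 738,170 kg.
Stage 1: m₀ = 738,170 kg, m_f = 738,170 − 478,000 = 260,170 kg; Δv = 349×9.8×ln(2.837) = 3420.2×1.0428 ≈ 3567 m/s.
Stage 2: m₀ = 189,370 kg, m_f = 189,370 − 146,000 = 43,370 kg; Δv = 293×9.8×ln(4.366) = 2871.4×1.4739 ≈ 4232 m/s.
Stage 3: m₀ = 24,570 kg, m_f = 24,570 − 17,700 = 6,870 kg; Δv = 290×9.8×ln(3.576) = 2842.0×1.2744 ≈ 3622 m/s.
Total Δv = 3567 + 4232 + 3622 = 11421 m/s.

Δv ≈ 11400 m/s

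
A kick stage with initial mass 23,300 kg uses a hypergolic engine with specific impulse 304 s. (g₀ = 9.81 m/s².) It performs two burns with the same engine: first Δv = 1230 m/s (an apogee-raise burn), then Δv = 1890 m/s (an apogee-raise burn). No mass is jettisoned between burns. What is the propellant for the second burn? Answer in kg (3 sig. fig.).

v_e = Isp · g₀ = 304 × 9.81 = 2982.2 m/s.
After the first burn: m = 23300 × exp(−1230/2982.2) = 23300 × 0.66203 = 15,425.3 kg.
After the second burn: m = 15,425.3 × exp(−1890/2982.2) = 15,425.3 × 0.53060 = 8,184.66 kg.
Second-burn propellant = 15,425.3 − 8,184.66 = 7,240.64 kg.

propellant for the second burn ≈ 7240 kg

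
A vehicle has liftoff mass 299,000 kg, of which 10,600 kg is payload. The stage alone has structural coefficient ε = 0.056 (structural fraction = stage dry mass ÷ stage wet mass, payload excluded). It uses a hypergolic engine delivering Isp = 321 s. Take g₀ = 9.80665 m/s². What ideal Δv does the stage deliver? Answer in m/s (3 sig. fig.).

Stage wet mass = m₀ − payload = 299,000 − 10,600 = 288,400 kg.
Stage dry mass = ε × stage wet mass = 0.056 × 288,400 = 16,150.4 kg.
Burnout mass m_f = stage dry + payload = 16,150.4 + 10,600 = 26,750.4 kg.
v_e = Isp · g₀ = 321 × 9.80665 = 3147.9 m/s.
Rocket equation: Δv = v_e · ln(299,000/26,750.4) = 3147.9 × ln(11.18) = 3147.9 × 2.4139 ≈ 7599 m/s.

Δv ≈ 7600 m/s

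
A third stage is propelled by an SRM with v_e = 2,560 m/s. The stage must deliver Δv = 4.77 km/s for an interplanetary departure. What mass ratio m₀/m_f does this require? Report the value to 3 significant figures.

m₀/m_f = exp(Δv / v_e) = exp(4770 / 2560.0) = exp(1.8633) = 6.4448.

mass ratio ≈ 6.44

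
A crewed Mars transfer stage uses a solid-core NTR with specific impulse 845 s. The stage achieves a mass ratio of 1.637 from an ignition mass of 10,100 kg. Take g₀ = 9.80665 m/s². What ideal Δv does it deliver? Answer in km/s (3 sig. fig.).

Δv ≈ 4.08 km/s

v_e = Isp · g₀ = 845 × 9.80665 = 8286.6 m/s.
By the Tsiolkovsky rocket equation, Δv = v_e · ln(1.637) = 8286.6 × 0.4929 ≈ 4084.2 m/s.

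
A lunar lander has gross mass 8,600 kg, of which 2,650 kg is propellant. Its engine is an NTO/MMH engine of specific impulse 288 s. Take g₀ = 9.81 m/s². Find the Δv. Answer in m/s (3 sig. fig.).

Δv ≈ 1040 m/s

v_e = Isp · g₀ = 288 × 9.81 = 2825.3 m/s.
m_f = m₀ − m_prop = 8,600 − 2,650 = 5,950 kg.
Δv = v_e · ln(m₀/m_f) = 2825.3 × ln(1.445) = 2825.3 × 0.3684 ≈ 1040.8 m/s.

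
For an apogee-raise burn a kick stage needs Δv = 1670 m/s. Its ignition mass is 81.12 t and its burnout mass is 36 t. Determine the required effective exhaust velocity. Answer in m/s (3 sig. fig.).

ln(m₀/m_f) = ln(81120/36000) = ln(2.253) = 0.8124.
From the ideal rocket equation, v_e = Δv / ln(m₀/m_f) = 1670 / 0.8124 = 2055.6 m/s.

v_e ≈ 2060 m/s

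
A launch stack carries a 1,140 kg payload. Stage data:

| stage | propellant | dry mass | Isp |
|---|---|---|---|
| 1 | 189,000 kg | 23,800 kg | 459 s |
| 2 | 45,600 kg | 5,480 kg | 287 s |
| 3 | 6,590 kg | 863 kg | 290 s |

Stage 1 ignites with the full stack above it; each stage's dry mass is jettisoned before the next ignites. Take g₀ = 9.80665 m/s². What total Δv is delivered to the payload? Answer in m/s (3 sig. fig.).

Δv ≈ 13500 m/s

Ignition mass of stage 1 = 189,000+23,800 + 45,600+5,480 + 6,590+863 + 1,140 = 272,473 kg.
Stage 1: m₀ = 272,473 kg, m_f = 272,473 − 189,000 = 83,473 kg; Δv = 459×9.80665×ln(3.264) = 4501.3×1.1830 ≈ 5325 m/s.
Stage 2: m₀ = 59,673 kg, m_f = 59,673 − 45,600 = 14,073 kg; Δv = 287×9.80665×ln(4.24) = 2814.5×1.4446 ≈ 4066 m/s.
Stage 3: m₀ = 8,593 kg, m_f = 8,593 − 6,590 = 2,003 kg; Δv = 290×9.80665×ln(4.29) = 2843.9×1.4563 ≈ 4142 m/s.
Total Δv = 5325 + 4066 + 4142 = 13533 m/s.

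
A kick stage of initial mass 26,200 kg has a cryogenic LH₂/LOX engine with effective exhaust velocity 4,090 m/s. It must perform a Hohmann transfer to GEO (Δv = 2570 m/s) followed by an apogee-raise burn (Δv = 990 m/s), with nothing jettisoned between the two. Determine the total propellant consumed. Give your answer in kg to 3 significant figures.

After the first burn: m = 26200 × exp(−2570/4090.0) = 26200 × 0.53346 = 13,976.7 kg.
After the second burn: m = 13,976.7 × exp(−990/4090.0) = 13,976.7 × 0.78501 = 10,971.8 kg.
Total propellant = m₀ − m_final = 26200 − 10,971.8 = 15,228.2 kg.

total propellant consumed ≈ 15200 kg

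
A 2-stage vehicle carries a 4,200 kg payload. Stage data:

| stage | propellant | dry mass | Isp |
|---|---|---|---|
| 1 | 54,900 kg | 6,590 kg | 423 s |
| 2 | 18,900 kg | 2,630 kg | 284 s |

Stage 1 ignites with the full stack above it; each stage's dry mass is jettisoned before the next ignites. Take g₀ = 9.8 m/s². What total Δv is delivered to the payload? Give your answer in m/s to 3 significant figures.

Ignition mass of stage 1 = 54,900+6,590 + 18,900+2,630 + 4,200 = 87,220 kg.
Stage 1: m₀ = 87,220 kg, m_f = 87,220 − 54,900 = 32,320 kg; Δv = 423×9.8×ln(2.699) = 4145.4×0.9927 ≈ 4115 m/s.
Stage 2: m₀ = 25,730 kg, m_f = 25,730 − 18,900 = 6,830 kg; Δv = 284×9.8×ln(3.767) = 2783.2×1.3263 ≈ 3691 m/s.
Total Δv = 4115 + 3691 = 7806 m/s.

Δv ≈ 7810 m/s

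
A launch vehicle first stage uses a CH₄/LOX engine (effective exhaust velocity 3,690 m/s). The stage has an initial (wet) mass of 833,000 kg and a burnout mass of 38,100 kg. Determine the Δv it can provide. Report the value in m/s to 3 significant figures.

From the ideal rocket equation, Δv = v_e · ln(m₀/m_f) = 3690.0 × ln(21.86) = 3690.0 × 3.0848 ≈ 11383.0 m/s.

Δv ≈ 11400 m/s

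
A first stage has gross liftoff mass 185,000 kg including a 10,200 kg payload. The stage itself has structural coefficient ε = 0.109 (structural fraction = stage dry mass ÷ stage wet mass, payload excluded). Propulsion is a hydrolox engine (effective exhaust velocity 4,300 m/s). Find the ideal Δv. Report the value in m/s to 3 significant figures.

Stage wet mass = m₀ − payload = 185,000 − 10,200 = 174,800 kg.
Stage dry mass = ε × stage wet mass = 0.109 × 174,800 = 19,053.2 kg.
Burnout mass m_f = stage dry + payload = 19,053.2 + 10,200 = 29,253.2 kg.
Δv = v_e · ln(185,000/29,253.2) = 4300.0 × ln(6.324) = 4300.0 × 1.8444 ≈ 7931 m/s.

Δv ≈ 7930 m/s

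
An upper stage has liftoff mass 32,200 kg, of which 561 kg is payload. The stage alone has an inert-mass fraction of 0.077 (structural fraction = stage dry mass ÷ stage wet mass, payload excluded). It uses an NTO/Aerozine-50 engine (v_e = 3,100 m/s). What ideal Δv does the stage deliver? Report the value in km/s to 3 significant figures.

Δv ≈ 7.36 km/s

Stage wet mass = m₀ − payload = 32,200 − 561 = 31,639 kg.
Stage dry mass = ε × stage wet mass = 0.077 × 31,639 = 2,436.2 kg.
Burnout mass m_f = stage dry + payload = 2,436.2 + 561 = 2,997.2 kg.
From the ideal rocket equation, Δv = v_e · ln(32,200/2,997.2) = 3100.0 × ln(10.74) = 3100.0 × 2.3743 ≈ 7360 m/s.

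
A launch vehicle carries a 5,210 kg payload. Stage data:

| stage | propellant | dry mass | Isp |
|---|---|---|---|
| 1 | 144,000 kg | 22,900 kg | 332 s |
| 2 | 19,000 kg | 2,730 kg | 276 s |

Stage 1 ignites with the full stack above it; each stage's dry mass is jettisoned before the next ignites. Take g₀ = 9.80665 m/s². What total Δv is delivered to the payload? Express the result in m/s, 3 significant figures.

Ignition mass of stage 1 = 144,000+22,900 + 19,000+2,730 + 5,210 = 193,840 kg.
Stage 1: m₀ = 193,840 kg, m_f = 193,840 − 144,000 = 49,840 kg; Δv = 332×9.80665×ln(3.889) = 3255.8×1.3582 ≈ 4422 m/s.
Stage 2: m₀ = 26,940 kg, m_f = 26,940 − 19,000 = 7,940 kg; Δv = 276×9.80665×ln(3.393) = 2706.6×1.2217 ≈ 3307 m/s.
Total Δv = 4422 + 3307 = 7729 m/s.

Δv ≈ 7730 m/s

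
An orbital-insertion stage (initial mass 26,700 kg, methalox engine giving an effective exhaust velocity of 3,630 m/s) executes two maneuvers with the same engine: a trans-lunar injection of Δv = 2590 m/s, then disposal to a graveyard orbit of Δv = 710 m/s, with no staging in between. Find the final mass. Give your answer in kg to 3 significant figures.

final mass ≈ 10800 kg

After the first burn: m = 26700 × exp(−2590/3630.0) = 26700 × 0.48993 = 13,081.1 kg.
After the second burn: m = 13,081.1 × exp(−710/3630.0) = 13,081.1 × 0.82235 = 10,757.2 kg.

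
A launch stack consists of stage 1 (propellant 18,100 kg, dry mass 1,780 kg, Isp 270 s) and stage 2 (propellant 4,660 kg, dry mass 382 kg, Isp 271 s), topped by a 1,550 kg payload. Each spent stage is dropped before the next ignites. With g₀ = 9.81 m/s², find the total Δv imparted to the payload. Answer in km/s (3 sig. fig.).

Δv ≈ 6.31 km/s

Ignition mass of stage 1 = 18,100+1,780 + 4,660+382 + 1,550 = 26,472 kg.
Stage 1: m₀ = 26,472 kg, m_f = 26,472 − 18,100 = 8,372 kg; Δv = 270×9.81×ln(3.162) = 2648.7×1.1512 ≈ 3049 m/s.
Stage 2: m₀ = 6,592 kg, m_f = 6,592 − 4,660 = 1,932 kg; Δv = 271×9.81×ln(3.412) = 2658.5×1.2273 ≈ 3263 m/s.
Total Δv = 3049 + 3263 = 6312 m/s.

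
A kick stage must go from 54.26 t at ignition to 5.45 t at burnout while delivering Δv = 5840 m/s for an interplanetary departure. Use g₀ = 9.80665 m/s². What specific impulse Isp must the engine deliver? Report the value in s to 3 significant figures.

ln(m₀/m_f) = ln(54260/5450) = ln(9.956) = 2.2982.
v_e = Δv / ln(m₀/m_f) = 5840 / 2.2982 = 2541.2 m/s.
Isp = v_e / g₀ = 2541.2 / 9.80665 = 259.1 s.

Isp ≈ 259 s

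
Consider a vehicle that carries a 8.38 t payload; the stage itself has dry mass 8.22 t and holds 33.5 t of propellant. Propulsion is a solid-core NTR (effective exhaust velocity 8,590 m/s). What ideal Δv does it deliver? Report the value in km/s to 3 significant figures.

m₀ = payload + dry + propellant = 8.38 + 8.22 + 33.5 = 50.1 t.
m_f = payload + dry = 8.38 + 8.22 = 16.6 t.
Δv = v_e · ln(m₀/m_f) = 8590.0 × ln(3.018) = 8590.0 × 1.1046 ≈ 9488.7 m/s.

Δv ≈ 9.49 km/s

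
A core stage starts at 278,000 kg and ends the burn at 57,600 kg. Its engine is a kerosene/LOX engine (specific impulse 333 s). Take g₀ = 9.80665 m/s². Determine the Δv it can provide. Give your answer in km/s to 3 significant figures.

v_e = Isp · g₀ = 333 × 9.80665 = 3265.6 m/s.
Δv = v_e · ln(m₀/m_f) = 3265.6 × ln(4.826) = 3265.6 × 1.5741 ≈ 5140.4 m/s.

Δv ≈ 5.14 km/s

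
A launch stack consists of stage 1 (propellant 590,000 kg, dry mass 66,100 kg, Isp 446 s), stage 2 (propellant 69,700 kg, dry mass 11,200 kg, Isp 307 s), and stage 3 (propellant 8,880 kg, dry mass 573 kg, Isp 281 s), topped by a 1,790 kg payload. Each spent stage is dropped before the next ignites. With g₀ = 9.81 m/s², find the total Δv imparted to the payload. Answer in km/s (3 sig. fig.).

Ignition mass of stage 1 = 590,000+66,100 + 69,700+11,200 + 8,880+573 + 1,790 = 748,243 kg.
Stage 1: m₀ = 748,243 kg, m_f = 748,243 − 590,000 = 158,243 kg; Δv = 446×9.81×ln(4.728) = 4375.3×1.5536 ≈ 6797 m/s.
Stage 2: m₀ = 92,143 kg, m_f = 92,143 − 69,700 = 22,443 kg; Δv = 307×9.81×ln(4.106) = 3011.7×1.4124 ≈ 4254 m/s.
Stage 3: m₀ = 11,243 kg, m_f = 11,243 − 8,880 = 2,363 kg; Δv = 281×9.81×ln(4.758) = 2756.6×1.5598 ≈ 4300 m/s.
Total Δv = 6797 + 4254 + 4300 = 15351 m/s.

Δv ≈ 15.4 km/s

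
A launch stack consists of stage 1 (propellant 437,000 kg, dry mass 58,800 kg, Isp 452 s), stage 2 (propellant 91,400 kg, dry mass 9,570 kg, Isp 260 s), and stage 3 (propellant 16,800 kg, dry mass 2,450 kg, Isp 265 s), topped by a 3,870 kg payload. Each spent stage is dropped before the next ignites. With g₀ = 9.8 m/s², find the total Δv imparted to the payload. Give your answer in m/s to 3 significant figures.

Ignition mass of stage 1 = 437,000+58,800 + 91,400+9,570 + 16,800+2,450 + 3,870 = 619,890 kg.
Stage 1: m₀ = 619,890 kg, m_f = 619,890 − 437,000 = 182,890 kg; Δv = 452×9.8×ln(3.389) = 4429.6×1.2207 ≈ 5407 m/s.
Stage 2: m₀ = 124,090 kg, m_f = 124,090 − 91,400 = 32,690 kg; Δv = 260×9.8×ln(3.796) = 2548.0×1.3339 ≈ 3399 m/s.
Stage 3: m₀ = 23,120 kg, m_f = 23,120 − 16,800 = 6,320 kg; Δv = 265×9.8×ln(3.658) = 2597.0×1.2970 ≈ 3368 m/s.
Total Δv = 5407 + 3399 + 3368 = 12174 m/s.

Δv ≈ 12200 m/s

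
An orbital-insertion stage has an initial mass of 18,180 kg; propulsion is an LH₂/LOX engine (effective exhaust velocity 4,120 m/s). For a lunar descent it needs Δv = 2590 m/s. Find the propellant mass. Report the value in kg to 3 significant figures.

propellant mass ≈ 8480 kg

From the ideal rocket equation, m₀/m_f = exp(Δv / v_e) = exp(2590 / 4120.0) = exp(0.6286) = 1.8751.
m_f = 18,180 / 1.8751 = 9,695.48 kg, so propellant = m₀ − m_f = 18,180 − 9,695.48 = 8,484.52 kg.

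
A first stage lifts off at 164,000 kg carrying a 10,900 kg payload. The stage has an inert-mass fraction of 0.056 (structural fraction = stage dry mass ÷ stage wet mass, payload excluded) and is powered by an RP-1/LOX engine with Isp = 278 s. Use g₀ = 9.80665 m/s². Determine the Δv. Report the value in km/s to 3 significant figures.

Stage wet mass = m₀ − payload = 164,000 − 10,900 = 153,100 kg.
Stage dry mass = ε × stage wet mass = 0.056 × 153,100 = 8,573.6 kg.
Burnout mass m_f = stage dry + payload = 8,573.6 + 10,900 = 19,473.6 kg.
v_e = Isp · g₀ = 278 × 9.80665 = 2726.2 m/s.
Rocket equation: Δv = v_e · ln(164,000/19,473.6) = 2726.2 × ln(8.422) = 2726.2 × 2.1308 ≈ 5809 m/s.

Δv ≈ 5.81 km/s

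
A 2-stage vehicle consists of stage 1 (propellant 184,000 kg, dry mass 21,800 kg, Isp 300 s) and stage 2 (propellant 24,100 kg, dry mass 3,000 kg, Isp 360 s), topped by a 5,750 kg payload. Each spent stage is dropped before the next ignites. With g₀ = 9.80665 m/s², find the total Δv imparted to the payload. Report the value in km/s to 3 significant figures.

Δv ≈ 9.01 km/s

Ignition mass of stage 1 = 184,000+21,800 + 24,100+3,000 + 5,750 = 238,650 kg.
Stage 1: m₀ = 238,650 kg, m_f = 238,650 − 184,000 = 54,650 kg; Δv = 300×9.80665×ln(4.367) = 2942.0×1.4740 ≈ 4337 m/s.
Stage 2: m₀ = 32,850 kg, m_f = 32,850 − 24,100 = 8,750 kg; Δv = 360×9.80665×ln(3.754) = 3530.4×1.3229 ≈ 4670 m/s.
Total Δv = 4337 + 4670 = 9007 m/s.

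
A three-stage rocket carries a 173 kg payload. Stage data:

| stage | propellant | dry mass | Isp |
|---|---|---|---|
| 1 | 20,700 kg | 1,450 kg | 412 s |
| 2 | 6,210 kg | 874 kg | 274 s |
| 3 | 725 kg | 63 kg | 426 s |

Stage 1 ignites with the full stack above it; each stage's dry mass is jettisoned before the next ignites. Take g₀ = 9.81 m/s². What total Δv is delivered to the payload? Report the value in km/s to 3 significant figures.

Ignition mass of stage 1 = 20,700+1,450 + 6,210+874 + 725+63 + 173 = 30,195 kg.
Stage 1: m₀ = 30,195 kg, m_f = 30,195 − 20,700 = 9,495 kg; Δv = 412×9.81×ln(3.18) = 4041.7×1.1569 ≈ 4676 m/s.
Stage 2: m₀ = 8,045 kg, m_f = 8,045 − 6,210 = 1,835 kg; Δv = 274×9.81×ln(4.384) = 2687.9×1.4780 ≈ 3973 m/s.
Stage 3: m₀ = 961 kg, m_f = 961 − 725 = 236 kg; Δv = 426×9.81×ln(4.072) = 4179.1×1.4041 ≈ 5868 m/s.
Total Δv = 4676 + 3973 + 5868 = 14517 m/s.

Δv ≈ 14.5 km/s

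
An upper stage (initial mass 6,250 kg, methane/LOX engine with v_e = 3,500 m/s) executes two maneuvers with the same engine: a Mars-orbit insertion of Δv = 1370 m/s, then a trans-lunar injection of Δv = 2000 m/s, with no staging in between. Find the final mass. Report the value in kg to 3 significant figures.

After the first burn: m = 6250 × exp(−1370/3500.0) = 6250 × 0.67609 = 4,225.56 kg.
After the second burn: m = 4,225.56 × exp(−2000/3500.0) = 4,225.56 × 0.56472 = 2,386.26 kg.

final mass ≈ 2390 kg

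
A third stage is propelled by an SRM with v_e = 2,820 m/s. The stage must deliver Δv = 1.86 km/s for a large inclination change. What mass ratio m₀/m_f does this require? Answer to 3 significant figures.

Using Δv = v_e ln(m₀/m_f): m₀/m_f = exp(Δv / v_e) = exp(1860 / 2820.0) = exp(0.6596) = 1.9340.

mass ratio ≈ 1.93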